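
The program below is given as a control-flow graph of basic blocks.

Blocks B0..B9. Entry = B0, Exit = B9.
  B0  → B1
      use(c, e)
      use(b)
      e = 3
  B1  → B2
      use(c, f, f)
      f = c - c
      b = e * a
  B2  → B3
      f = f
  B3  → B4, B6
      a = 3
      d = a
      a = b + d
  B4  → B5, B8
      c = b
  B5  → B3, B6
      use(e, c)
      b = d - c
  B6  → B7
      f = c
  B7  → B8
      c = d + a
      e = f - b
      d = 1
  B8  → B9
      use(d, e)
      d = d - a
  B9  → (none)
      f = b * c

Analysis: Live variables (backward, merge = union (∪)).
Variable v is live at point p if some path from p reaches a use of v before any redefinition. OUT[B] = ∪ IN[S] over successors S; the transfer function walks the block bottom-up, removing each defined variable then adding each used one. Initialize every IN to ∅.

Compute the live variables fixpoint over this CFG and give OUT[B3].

Answer: {a, b, c, d, e}

Working:
Converged values:
  B0: | IN={a, b, c, e, f} | OUT={a, c, e, f}
  B1: | IN={a, c, e, f} | OUT={b, c, e, f}
  B2: | IN={b, c, e, f} | OUT={b, c, e}
  B3: | IN={b, c, e} | OUT={a, b, c, d, e}
  B4: | IN={a, b, d, e} | OUT={a, b, c, d, e}
  B5: | IN={a, c, d, e} | OUT={a, b, c, d, e}
  B6: | IN={a, b, c, d} | OUT={a, b, d, f}
  B7: | IN={a, b, d, f} | OUT={a, b, c, d, e}
  B8: | IN={a, b, c, d, e} | OUT={b, c}
  B9: | IN={b, c} | OUT={}

Merge at B3: OUT[B3] = IN[B4] ⊔ IN[B6] = {a, b, c, d, e}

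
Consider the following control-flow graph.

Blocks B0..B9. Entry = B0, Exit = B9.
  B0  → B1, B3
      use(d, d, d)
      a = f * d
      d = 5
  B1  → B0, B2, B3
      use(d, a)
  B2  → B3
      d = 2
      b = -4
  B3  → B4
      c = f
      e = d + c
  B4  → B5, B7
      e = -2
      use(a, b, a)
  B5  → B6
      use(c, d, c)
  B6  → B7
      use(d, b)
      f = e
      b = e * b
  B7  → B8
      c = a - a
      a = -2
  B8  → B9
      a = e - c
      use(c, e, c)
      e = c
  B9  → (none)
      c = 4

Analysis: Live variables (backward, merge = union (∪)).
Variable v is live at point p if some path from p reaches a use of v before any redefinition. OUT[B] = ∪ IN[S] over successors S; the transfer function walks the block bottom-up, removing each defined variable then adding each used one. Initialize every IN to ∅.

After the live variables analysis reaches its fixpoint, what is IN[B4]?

Answer: {a, b, c, d}

Derivation:
Fixpoint table:
  B0: | IN={b, d, f} | OUT={a, b, d, f}
  B1: | IN={a, b, d, f} | OUT={a, b, d, f}
  B2: | IN={a, f} | OUT={a, b, d, f}
  B3: | IN={a, b, d, f} | OUT={a, b, c, d}
  B4: | IN={a, b, c, d} | OUT={a, b, c, d, e}
  B5: | IN={a, b, c, d, e} | OUT={a, b, d, e}
  B6: | IN={a, b, d, e} | OUT={a, e}
  B7: | IN={a, e} | OUT={c, e}
  B8: | IN={c, e} | OUT={}
  B9: | IN={} | OUT={}

Merge at B4: OUT[B4] = IN[B5] ⊔ IN[B7] = {a, b, c, d, e}
Applying B4's transfer function to that OUT value gives IN[B4] (row B4 above).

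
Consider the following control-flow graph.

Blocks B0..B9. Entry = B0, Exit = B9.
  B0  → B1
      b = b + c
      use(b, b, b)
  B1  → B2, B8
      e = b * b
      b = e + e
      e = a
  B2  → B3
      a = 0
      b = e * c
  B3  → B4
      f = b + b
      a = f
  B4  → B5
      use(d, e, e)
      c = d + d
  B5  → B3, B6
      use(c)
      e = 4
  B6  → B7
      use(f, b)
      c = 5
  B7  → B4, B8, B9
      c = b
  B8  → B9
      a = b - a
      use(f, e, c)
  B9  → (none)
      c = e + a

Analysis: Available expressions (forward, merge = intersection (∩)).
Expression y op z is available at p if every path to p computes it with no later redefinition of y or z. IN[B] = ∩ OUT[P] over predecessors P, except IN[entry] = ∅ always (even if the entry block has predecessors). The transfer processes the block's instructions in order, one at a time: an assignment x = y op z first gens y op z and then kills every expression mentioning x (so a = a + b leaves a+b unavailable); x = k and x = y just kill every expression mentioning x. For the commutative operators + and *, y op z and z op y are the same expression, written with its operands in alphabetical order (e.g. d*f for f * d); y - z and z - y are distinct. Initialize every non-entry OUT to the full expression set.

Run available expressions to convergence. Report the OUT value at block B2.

Converged values:
  B0:   IN={}   OUT={}
  B1:   IN={}   OUT={}
  B2:   IN={}   OUT={c*e}
  B3:   IN={}   OUT={b+b}
  B4:   IN={b+b}   OUT={b+b, d+d}
  B5:   IN={b+b, d+d}   OUT={b+b, d+d}
  B6:   IN={b+b, d+d}   OUT={b+b, d+d}
  B7:   IN={b+b, d+d}   OUT={b+b, d+d}
  B8:   IN={}   OUT={}
  B9:   IN={}   OUT={a+e}

Merge at B2: IN[B2] = OUT[B1] = {}
Applying B2's transfer function to that IN value gives OUT[B2] (row B2 above).

Answer: {c*e}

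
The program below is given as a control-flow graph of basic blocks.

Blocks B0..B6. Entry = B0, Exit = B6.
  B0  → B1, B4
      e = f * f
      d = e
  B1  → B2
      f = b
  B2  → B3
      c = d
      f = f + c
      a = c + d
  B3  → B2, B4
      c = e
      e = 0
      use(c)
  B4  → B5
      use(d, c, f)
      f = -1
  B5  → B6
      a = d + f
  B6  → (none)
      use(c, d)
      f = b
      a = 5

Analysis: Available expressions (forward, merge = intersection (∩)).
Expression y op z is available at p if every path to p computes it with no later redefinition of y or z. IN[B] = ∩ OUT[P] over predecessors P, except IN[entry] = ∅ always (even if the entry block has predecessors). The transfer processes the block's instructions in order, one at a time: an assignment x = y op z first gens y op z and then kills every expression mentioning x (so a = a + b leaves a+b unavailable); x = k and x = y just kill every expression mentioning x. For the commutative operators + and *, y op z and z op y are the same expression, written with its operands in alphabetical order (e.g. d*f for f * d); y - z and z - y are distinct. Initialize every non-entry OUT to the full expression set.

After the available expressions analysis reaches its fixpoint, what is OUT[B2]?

Converged values:
  B0:  IN={}  OUT={f*f}
  B1:  IN={f*f}  OUT={}
  B2:  IN={}  OUT={c+d}
  B3:  IN={c+d}  OUT={}
  B4:  IN={}  OUT={}
  B5:  IN={}  OUT={d+f}
  B6:  IN={d+f}  OUT={}

Merge at B2: IN[B2] = OUT[B1] ∩ OUT[B3] = {}
Applying B2's transfer function to that IN value gives OUT[B2] (row B2 above).

Answer: {c+d}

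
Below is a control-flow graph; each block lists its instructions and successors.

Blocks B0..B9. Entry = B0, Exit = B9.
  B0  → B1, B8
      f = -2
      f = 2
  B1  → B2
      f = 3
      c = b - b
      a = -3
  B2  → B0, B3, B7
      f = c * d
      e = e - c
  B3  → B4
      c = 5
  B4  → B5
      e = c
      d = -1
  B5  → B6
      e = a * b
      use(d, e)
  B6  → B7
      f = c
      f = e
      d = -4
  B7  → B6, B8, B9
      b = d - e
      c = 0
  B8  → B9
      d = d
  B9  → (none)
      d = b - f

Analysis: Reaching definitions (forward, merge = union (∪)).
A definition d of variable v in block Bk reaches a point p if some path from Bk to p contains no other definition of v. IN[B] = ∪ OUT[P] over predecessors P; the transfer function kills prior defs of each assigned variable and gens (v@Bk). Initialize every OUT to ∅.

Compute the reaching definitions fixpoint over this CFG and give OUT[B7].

Answer: {a@B1, b@B7, c@B7, d@B6, e@B2, e@B5, f@B2, f@B6}

Derivation:
Fixpoint table:
  B0:   IN={a@B1, c@B1, e@B2, f@B2}   OUT={a@B1, c@B1, e@B2, f@B0}
  B1:   IN={a@B1, c@B1, e@B2, f@B0}   OUT={a@B1, c@B1, e@B2, f@B1}
  B2:   IN={a@B1, c@B1, e@B2, f@B1}   OUT={a@B1, c@B1, e@B2, f@B2}
  B3:   IN={a@B1, c@B1, e@B2, f@B2}   OUT={a@B1, c@B3, e@B2, f@B2}
  B4:   IN={a@B1, c@B3, e@B2, f@B2}   OUT={a@B1, c@B3, d@B4, e@B4, f@B2}
  B5:   IN={a@B1, c@B3, d@B4, e@B4, f@B2}   OUT={a@B1, c@B3, d@B4, e@B5, f@B2}
  B6:   IN={a@B1, b@B7, c@B3, c@B7, d@B4, d@B6, e@B2, e@B5, f@B2, f@B6}   OUT={a@B1, b@B7, c@B3, c@B7, d@B6, e@B2, e@B5, f@B6}
  B7:   IN={a@B1, b@B7, c@B1, c@B3, c@B7, d@B6, e@B2, e@B5, f@B2, f@B6}   OUT={a@B1, b@B7, c@B7, d@B6, e@B2, e@B5, f@B2, f@B6}
  B8:   IN={a@B1, b@B7, c@B1, c@B7, d@B6, e@B2, e@B5, f@B0, f@B2, f@B6}   OUT={a@B1, b@B7, c@B1, c@B7, d@B8, e@B2, e@B5, f@B0, f@B2, f@B6}
  B9:   IN={a@B1, b@B7, c@B1, c@B7, d@B6, d@B8, e@B2, e@B5, f@B0, f@B2, f@B6}   OUT={a@B1, b@B7, c@B1, c@B7, d@B9, e@B2, e@B5, f@B0, f@B2, f@B6}

Merge at B7: IN[B7] = OUT[B2] ⊔ OUT[B6] = {a@B1, b@B7, c@B1, c@B3, c@B7, d@B6, e@B2, e@B5, f@B2, f@B6}
Applying B7's transfer function to that IN value gives OUT[B7] (row B7 above).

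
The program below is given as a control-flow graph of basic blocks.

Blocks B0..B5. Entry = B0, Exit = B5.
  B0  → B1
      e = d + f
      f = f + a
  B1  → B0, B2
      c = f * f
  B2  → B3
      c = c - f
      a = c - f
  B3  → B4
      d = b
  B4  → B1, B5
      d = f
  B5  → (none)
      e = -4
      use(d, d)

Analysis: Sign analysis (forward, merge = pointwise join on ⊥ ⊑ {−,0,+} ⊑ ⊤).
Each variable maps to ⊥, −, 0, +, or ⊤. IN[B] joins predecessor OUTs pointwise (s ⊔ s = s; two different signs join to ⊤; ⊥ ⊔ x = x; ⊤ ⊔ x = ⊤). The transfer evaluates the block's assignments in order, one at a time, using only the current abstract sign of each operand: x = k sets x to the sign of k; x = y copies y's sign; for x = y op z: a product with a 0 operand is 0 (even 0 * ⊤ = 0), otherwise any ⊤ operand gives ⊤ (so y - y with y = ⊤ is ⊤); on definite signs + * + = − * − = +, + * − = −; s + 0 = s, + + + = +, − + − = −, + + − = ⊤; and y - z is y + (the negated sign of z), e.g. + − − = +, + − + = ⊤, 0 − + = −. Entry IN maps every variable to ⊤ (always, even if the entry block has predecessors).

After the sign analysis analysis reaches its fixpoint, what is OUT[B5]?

Answer: {a: ⊤, b: ⊤, c: ⊤, d: ⊤, e: -, f: ⊤}

Working:
Per-block solution:
  B0: | IN=(all ⊤) | OUT=(all ⊤)
  B1: | IN=(all ⊤) | OUT=(all ⊤)
  B2: | IN=(all ⊤) | OUT=(all ⊤)
  B3: | IN=(all ⊤) | OUT=(all ⊤)
  B4: | IN=(all ⊤) | OUT=(all ⊤)
  B5: | IN=(all ⊤) | OUT={e:-; rest ⊤}

Merge at B5: IN[B5] = OUT[B4] = {a: ⊤, b: ⊤, c: ⊤, d: ⊤, e: ⊤, f: ⊤}
Applying B5's transfer function to that IN value gives OUT[B5] (row B5 above).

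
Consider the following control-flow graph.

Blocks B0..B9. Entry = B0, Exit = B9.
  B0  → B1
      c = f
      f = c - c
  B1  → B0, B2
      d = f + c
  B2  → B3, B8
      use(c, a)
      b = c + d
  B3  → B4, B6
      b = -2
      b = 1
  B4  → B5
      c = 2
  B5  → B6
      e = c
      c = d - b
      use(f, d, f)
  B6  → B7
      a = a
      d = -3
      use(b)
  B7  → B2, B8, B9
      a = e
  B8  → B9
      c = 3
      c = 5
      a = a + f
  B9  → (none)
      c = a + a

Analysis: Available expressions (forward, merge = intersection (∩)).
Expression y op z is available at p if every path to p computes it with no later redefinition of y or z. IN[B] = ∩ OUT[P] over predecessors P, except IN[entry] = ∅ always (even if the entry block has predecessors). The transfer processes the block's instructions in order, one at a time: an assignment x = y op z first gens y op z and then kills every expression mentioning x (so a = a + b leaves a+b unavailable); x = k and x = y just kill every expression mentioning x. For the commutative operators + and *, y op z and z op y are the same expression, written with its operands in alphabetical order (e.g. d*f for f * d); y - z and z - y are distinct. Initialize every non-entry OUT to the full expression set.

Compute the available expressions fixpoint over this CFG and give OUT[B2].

Answer: {c+d}

Trace:
Per-block solution:
  B0:   IN={}   OUT={c-c}
  B1:   IN={c-c}   OUT={c+f, c-c}
  B2:   IN={}   OUT={c+d}
  B3:   IN={c+d}   OUT={c+d}
  B4:   IN={c+d}   OUT={}
  B5:   IN={}   OUT={d-b}
  B6:   IN={}   OUT={}
  B7:   IN={}   OUT={}
  B8:   IN={}   OUT={}
  B9:   IN={}   OUT={a+a}

Merge at B2: IN[B2] = OUT[B1] ∩ OUT[B7] = {}
Applying B2's transfer function to that IN value gives OUT[B2] (row B2 above).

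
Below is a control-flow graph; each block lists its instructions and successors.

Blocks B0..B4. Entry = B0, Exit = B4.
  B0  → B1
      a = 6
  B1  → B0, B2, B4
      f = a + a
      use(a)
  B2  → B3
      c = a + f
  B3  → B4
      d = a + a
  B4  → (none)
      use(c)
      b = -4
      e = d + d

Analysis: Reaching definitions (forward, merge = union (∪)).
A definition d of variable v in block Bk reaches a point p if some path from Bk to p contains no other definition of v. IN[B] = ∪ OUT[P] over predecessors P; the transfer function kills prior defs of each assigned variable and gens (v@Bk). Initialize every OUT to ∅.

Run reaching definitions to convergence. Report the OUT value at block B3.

Per-block solution:
  B0:  IN={a@B0, f@B1}  OUT={a@B0, f@B1}
  B1:  IN={a@B0, f@B1}  OUT={a@B0, f@B1}
  B2:  IN={a@B0, f@B1}  OUT={a@B0, c@B2, f@B1}
  B3:  IN={a@B0, c@B2, f@B1}  OUT={a@B0, c@B2, d@B3, f@B1}
  B4:  IN={a@B0, c@B2, d@B3, f@B1}  OUT={a@B0, b@B4, c@B2, d@B3, e@B4, f@B1}

Merge at B3: IN[B3] = OUT[B2] = {a@B0, c@B2, f@B1}
Applying B3's transfer function to that IN value gives OUT[B3] (row B3 above).

Answer: {a@B0, c@B2, d@B3, f@B1}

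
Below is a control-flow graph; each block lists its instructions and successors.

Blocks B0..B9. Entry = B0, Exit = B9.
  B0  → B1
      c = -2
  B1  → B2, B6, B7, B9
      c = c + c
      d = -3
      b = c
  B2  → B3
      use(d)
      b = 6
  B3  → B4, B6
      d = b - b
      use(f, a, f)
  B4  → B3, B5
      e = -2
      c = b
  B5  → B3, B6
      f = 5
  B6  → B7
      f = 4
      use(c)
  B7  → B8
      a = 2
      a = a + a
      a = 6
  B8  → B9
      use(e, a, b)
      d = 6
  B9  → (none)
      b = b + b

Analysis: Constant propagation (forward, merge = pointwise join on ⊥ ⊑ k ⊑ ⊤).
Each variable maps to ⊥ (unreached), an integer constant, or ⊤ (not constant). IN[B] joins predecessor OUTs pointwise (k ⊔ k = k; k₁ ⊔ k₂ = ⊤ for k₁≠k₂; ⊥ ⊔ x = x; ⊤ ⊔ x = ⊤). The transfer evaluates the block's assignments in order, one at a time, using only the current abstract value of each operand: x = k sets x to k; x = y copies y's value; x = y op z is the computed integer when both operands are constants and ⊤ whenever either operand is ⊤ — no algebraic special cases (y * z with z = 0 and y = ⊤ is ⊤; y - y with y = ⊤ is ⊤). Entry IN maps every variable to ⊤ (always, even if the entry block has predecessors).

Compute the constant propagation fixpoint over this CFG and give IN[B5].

Answer: {a: ⊤, b: 6, c: 6, d: 0, e: -2, f: ⊤}

Trace:
Per-block solution:
  B0:  IN=(all ⊤)  OUT={c:-2; rest ⊤}
  B1:  IN={c:-2; rest ⊤}  OUT={b:-4, c:-4, d:-3; rest ⊤}
  B2:  IN={b:-4, c:-4, d:-3; rest ⊤}  OUT={b:6, c:-4, d:-3; rest ⊤}
  B3:  IN={b:6; rest ⊤}  OUT={b:6, d:0; rest ⊤}
  B4:  IN={b:6, d:0; rest ⊤}  OUT={b:6, c:6, d:0, e:-2; rest ⊤}
  B5:  IN={b:6, c:6, d:0, e:-2; rest ⊤}  OUT={b:6, c:6, d:0, e:-2, f:5; rest ⊤}
  B6:  IN=(all ⊤)  OUT={f:4; rest ⊤}
  B7:  IN=(all ⊤)  OUT={a:6; rest ⊤}
  B8:  IN={a:6; rest ⊤}  OUT={a:6, d:6; rest ⊤}
  B9:  IN=(all ⊤)  OUT=(all ⊤)

Merge at B5: IN[B5] = OUT[B4] = {a: ⊤, b: 6, c: 6, d: 0, e: -2, f: ⊤}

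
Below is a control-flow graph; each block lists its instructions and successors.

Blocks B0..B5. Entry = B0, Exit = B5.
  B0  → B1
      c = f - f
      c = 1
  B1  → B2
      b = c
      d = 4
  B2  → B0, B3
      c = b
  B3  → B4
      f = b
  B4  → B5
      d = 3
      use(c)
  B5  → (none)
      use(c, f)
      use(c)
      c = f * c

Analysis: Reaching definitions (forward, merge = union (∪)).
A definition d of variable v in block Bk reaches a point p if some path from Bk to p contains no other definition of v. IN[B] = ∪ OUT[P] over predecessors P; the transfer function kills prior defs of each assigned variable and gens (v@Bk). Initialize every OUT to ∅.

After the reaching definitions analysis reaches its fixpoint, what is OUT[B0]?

Answer: {b@B1, c@B0, d@B1}

Working:
Fixpoint table:
  B0:   IN={b@B1, c@B2, d@B1}   OUT={b@B1, c@B0, d@B1}
  B1:   IN={b@B1, c@B0, d@B1}   OUT={b@B1, c@B0, d@B1}
  B2:   IN={b@B1, c@B0, d@B1}   OUT={b@B1, c@B2, d@B1}
  B3:   IN={b@B1, c@B2, d@B1}   OUT={b@B1, c@B2, d@B1, f@B3}
  B4:   IN={b@B1, c@B2, d@B1, f@B3}   OUT={b@B1, c@B2, d@B4, f@B3}
  B5:   IN={b@B1, c@B2, d@B4, f@B3}   OUT={b@B1, c@B5, d@B4, f@B3}

Merge at B0 (entry node, so the boundary value {} is joined with the incoming edge(s)): IN[B0] = {} ⊔ OUT[B2] = {b@B1, c@B2, d@B1}
Applying B0's transfer function to that IN value gives OUT[B0] (row B0 above).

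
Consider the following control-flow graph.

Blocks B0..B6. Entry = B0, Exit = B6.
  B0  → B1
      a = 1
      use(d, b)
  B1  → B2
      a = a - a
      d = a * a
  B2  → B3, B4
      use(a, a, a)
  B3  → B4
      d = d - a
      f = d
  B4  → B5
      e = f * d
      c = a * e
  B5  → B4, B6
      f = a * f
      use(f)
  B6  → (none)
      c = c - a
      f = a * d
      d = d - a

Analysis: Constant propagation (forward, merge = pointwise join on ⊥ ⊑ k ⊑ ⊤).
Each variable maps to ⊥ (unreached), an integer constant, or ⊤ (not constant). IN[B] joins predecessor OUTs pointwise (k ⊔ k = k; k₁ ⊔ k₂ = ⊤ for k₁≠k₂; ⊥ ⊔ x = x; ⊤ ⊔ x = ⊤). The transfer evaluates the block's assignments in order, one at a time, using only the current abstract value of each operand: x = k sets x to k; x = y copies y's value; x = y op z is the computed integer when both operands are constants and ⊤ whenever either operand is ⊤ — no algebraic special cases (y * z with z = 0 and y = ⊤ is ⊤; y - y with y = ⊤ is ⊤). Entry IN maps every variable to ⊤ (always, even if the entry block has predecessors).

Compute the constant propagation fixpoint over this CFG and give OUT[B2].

Answer: {a: 0, b: ⊤, c: ⊤, d: 0, e: ⊤, f: ⊤}

Derivation:
Converged values:
  B0: | IN=(all ⊤) | OUT={a:1; rest ⊤}
  B1: | IN={a:1; rest ⊤} | OUT={a:0, d:0; rest ⊤}
  B2: | IN={a:0, d:0; rest ⊤} | OUT={a:0, d:0; rest ⊤}
  B3: | IN={a:0, d:0; rest ⊤} | OUT={a:0, d:0, f:0; rest ⊤}
  B4: | IN={a:0, d:0; rest ⊤} | OUT={a:0, d:0; rest ⊤}
  B5: | IN={a:0, d:0; rest ⊤} | OUT={a:0, d:0; rest ⊤}
  B6: | IN={a:0, d:0; rest ⊤} | OUT={a:0, d:0, f:0; rest ⊤}

Merge at B2: IN[B2] = OUT[B1] = {a: 0, b: ⊤, c: ⊤, d: 0, e: ⊤, f: ⊤}
Applying B2's transfer function to that IN value gives OUT[B2] (row B2 above).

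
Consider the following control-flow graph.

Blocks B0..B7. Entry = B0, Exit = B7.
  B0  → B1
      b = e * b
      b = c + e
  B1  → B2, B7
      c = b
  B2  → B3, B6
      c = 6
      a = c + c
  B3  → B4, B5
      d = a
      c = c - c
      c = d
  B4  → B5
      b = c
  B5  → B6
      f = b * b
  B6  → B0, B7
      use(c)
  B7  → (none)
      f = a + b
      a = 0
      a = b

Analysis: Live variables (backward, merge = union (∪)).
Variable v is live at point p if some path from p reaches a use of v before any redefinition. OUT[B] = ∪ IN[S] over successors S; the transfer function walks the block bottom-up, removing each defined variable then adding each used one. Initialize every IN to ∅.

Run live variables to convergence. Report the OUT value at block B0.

Answer: {a, b, e}

Derivation:
Converged values:
  B0:   IN={a, b, c, e}   OUT={a, b, e}
  B1:   IN={a, b, e}   OUT={a, b, e}
  B2:   IN={b, e}   OUT={a, b, c, e}
  B3:   IN={a, b, c, e}   OUT={a, b, c, e}
  B4:   IN={a, c, e}   OUT={a, b, c, e}
  B5:   IN={a, b, c, e}   OUT={a, b, c, e}
  B6:   IN={a, b, c, e}   OUT={a, b, c, e}
  B7:   IN={a, b}   OUT={}

Merge at B0: OUT[B0] = IN[B1] = {a, b, e}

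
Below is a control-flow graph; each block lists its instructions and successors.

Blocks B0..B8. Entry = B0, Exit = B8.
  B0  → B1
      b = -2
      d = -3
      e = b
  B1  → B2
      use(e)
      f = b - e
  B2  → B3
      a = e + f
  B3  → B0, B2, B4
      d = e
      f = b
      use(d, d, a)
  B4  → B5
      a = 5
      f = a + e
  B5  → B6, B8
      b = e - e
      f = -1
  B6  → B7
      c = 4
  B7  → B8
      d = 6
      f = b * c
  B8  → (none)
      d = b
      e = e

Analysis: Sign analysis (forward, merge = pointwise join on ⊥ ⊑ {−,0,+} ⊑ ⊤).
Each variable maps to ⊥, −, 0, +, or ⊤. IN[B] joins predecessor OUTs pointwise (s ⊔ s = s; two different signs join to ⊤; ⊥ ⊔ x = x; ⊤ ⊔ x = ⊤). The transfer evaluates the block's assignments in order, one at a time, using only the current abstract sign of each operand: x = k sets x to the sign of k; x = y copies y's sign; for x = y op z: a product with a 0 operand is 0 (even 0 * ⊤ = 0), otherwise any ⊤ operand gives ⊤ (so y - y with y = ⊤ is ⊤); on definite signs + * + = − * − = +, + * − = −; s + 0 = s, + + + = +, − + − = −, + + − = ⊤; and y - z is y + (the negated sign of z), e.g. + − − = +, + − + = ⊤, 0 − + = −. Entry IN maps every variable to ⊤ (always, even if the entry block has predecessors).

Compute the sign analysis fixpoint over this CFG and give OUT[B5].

Answer: {a: +, b: ⊤, c: ⊤, d: -, e: -, f: -}

Working:
Per-block solution:
  B0: | IN=(all ⊤) | OUT={b:-, d:-, e:-; rest ⊤}
  B1: | IN={b:-, d:-, e:-; rest ⊤} | OUT={b:-, d:-, e:-; rest ⊤}
  B2: | IN={b:-, d:-, e:-; rest ⊤} | OUT={b:-, d:-, e:-; rest ⊤}
  B3: | IN={b:-, d:-, e:-; rest ⊤} | OUT={b:-, d:-, e:-, f:-; rest ⊤}
  B4: | IN={b:-, d:-, e:-, f:-; rest ⊤} | OUT={a:+, b:-, d:-, e:-; rest ⊤}
  B5: | IN={a:+, b:-, d:-, e:-; rest ⊤} | OUT={a:+, d:-, e:-, f:-; rest ⊤}
  B6: | IN={a:+, d:-, e:-, f:-; rest ⊤} | OUT={a:+, c:+, d:-, e:-, f:-; rest ⊤}
  B7: | IN={a:+, c:+, d:-, e:-, f:-; rest ⊤} | OUT={a:+, c:+, d:+, e:-; rest ⊤}
  B8: | IN={a:+, e:-; rest ⊤} | OUT={a:+, e:-; rest ⊤}

Merge at B5: IN[B5] = OUT[B4] = {a: +, b: -, c: ⊤, d: -, e: -, f: ⊤}
Applying B5's transfer function to that IN value gives OUT[B5] (row B5 above).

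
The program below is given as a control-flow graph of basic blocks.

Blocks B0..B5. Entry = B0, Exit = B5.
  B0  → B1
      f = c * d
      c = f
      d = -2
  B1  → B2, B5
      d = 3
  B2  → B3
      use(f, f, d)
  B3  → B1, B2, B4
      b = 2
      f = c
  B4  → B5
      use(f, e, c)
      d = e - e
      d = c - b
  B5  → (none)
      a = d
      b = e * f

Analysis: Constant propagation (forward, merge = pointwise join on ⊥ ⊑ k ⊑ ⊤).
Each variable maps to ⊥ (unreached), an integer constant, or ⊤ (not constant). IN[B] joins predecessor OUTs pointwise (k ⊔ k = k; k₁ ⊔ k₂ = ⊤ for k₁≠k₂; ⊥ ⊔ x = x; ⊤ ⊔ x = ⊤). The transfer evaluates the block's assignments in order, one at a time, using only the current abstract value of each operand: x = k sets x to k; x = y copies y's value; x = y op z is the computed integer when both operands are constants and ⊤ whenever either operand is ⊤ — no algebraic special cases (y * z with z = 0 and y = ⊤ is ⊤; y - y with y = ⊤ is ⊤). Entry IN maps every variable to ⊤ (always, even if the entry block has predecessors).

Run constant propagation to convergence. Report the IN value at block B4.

Answer: {a: ⊤, b: 2, c: ⊤, d: 3, e: ⊤, f: ⊤}

Working:
Converged values:
  B0: | IN=(all ⊤) | OUT={d:-2; rest ⊤}
  B1: | IN=(all ⊤) | OUT={d:3; rest ⊤}
  B2: | IN={d:3; rest ⊤} | OUT={d:3; rest ⊤}
  B3: | IN={d:3; rest ⊤} | OUT={b:2, d:3; rest ⊤}
  B4: | IN={b:2, d:3; rest ⊤} | OUT={b:2; rest ⊤}
  B5: | IN=(all ⊤) | OUT=(all ⊤)

Merge at B4: IN[B4] = OUT[B3] = {a: ⊤, b: 2, c: ⊤, d: 3, e: ⊤, f: ⊤}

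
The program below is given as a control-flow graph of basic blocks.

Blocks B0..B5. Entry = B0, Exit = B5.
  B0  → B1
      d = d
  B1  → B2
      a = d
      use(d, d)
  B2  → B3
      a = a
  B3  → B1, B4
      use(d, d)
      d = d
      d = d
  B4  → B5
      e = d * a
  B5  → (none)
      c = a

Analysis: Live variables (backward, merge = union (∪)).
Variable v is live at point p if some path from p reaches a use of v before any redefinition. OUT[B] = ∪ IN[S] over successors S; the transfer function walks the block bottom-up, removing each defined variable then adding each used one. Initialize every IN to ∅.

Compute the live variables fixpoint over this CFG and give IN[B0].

Answer: {d}

Trace:
Per-block solution:
  B0:  IN={d}  OUT={d}
  B1:  IN={d}  OUT={a, d}
  B2:  IN={a, d}  OUT={a, d}
  B3:  IN={a, d}  OUT={a, d}
  B4:  IN={a, d}  OUT={a}
  B5:  IN={a}  OUT={}

Merge at B0: OUT[B0] = IN[B1] = {d}
Applying B0's transfer function to that OUT value gives IN[B0] (row B0 above).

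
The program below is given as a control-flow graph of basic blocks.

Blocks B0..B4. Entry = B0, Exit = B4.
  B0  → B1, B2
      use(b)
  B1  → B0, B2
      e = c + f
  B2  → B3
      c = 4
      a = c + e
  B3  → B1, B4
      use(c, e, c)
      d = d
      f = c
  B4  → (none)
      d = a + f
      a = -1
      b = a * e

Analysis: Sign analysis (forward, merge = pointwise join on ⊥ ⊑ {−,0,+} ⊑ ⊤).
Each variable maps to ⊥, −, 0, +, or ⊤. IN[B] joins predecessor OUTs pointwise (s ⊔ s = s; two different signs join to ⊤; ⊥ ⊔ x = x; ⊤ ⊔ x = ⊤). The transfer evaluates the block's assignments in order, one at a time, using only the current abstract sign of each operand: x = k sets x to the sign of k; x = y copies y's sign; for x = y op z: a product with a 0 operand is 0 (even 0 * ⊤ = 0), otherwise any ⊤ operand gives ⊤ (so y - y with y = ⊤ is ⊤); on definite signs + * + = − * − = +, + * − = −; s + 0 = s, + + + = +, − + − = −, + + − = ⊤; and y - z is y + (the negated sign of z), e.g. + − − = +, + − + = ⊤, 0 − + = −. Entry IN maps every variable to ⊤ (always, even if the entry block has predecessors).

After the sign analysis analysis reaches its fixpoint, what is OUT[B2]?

Fixpoint table:
  B0:   IN=(all ⊤)   OUT=(all ⊤)
  B1:   IN=(all ⊤)   OUT=(all ⊤)
  B2:   IN=(all ⊤)   OUT={c:+; rest ⊤}
  B3:   IN={c:+; rest ⊤}   OUT={c:+, f:+; rest ⊤}
  B4:   IN={c:+, f:+; rest ⊤}   OUT={a:-, c:+, f:+; rest ⊤}

Merge at B2: IN[B2] = OUT[B0] ⊔ OUT[B1] = {a: ⊤, b: ⊤, c: ⊤, d: ⊤, e: ⊤, f: ⊤}
Applying B2's transfer function to that IN value gives OUT[B2] (row B2 above).

Answer: {a: ⊤, b: ⊤, c: +, d: ⊤, e: ⊤, f: ⊤}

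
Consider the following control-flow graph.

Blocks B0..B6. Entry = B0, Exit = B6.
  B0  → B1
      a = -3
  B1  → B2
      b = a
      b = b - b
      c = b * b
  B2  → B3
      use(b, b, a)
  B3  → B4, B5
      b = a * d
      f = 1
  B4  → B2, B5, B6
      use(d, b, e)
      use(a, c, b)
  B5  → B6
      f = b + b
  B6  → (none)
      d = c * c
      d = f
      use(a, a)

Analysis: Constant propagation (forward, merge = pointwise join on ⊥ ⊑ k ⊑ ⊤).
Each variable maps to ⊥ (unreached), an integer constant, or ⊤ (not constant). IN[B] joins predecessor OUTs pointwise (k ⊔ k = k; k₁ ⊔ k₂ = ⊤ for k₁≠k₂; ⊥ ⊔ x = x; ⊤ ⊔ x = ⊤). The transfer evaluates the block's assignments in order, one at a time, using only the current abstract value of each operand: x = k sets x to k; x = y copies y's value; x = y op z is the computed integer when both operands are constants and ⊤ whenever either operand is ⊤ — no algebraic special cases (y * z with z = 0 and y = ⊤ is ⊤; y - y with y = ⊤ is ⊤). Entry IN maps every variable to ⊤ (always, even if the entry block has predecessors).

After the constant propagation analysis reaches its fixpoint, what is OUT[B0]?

Answer: {a: -3, b: ⊤, c: ⊤, d: ⊤, e: ⊤, f: ⊤}

Working:
Fixpoint table:
  B0:  IN=(all ⊤)  OUT={a:-3; rest ⊤}
  B1:  IN={a:-3; rest ⊤}  OUT={a:-3, b:0, c:0; rest ⊤}
  B2:  IN={a:-3, c:0; rest ⊤}  OUT={a:-3, c:0; rest ⊤}
  B3:  IN={a:-3, c:0; rest ⊤}  OUT={a:-3, c:0, f:1; rest ⊤}
  B4:  IN={a:-3, c:0, f:1; rest ⊤}  OUT={a:-3, c:0, f:1; rest ⊤}
  B5:  IN={a:-3, c:0, f:1; rest ⊤}  OUT={a:-3, c:0; rest ⊤}
  B6:  IN={a:-3, c:0; rest ⊤}  OUT={a:-3, c:0; rest ⊤}

B0 is the boundary node: IN[B0] = {a: ⊤, b: ⊤, c: ⊤, d: ⊤, e: ⊤, f: ⊤}
Applying B0's transfer function to that IN value gives OUT[B0] (row B0 above).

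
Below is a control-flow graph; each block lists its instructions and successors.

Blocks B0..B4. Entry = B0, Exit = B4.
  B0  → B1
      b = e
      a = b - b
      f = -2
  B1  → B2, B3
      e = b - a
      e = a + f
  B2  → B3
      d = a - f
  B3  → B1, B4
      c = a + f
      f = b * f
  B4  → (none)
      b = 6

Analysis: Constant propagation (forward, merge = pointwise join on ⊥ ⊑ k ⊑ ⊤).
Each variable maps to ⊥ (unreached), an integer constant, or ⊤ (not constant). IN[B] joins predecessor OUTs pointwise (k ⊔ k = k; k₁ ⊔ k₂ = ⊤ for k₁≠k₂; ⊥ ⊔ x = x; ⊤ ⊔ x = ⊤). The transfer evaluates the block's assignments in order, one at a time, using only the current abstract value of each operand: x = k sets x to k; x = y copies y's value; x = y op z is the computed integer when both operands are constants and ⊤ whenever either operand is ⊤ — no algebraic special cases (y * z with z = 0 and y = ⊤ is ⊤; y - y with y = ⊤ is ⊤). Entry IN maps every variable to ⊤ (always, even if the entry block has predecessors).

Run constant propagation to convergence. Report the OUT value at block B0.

Answer: {a: ⊤, b: ⊤, c: ⊤, d: ⊤, e: ⊤, f: -2}

Derivation:
Converged values:
  B0: | IN=(all ⊤) | OUT={f:-2; rest ⊤}
  B1: | IN=(all ⊤) | OUT=(all ⊤)
  B2: | IN=(all ⊤) | OUT=(all ⊤)
  B3: | IN=(all ⊤) | OUT=(all ⊤)
  B4: | IN=(all ⊤) | OUT={b:6; rest ⊤}

B0 is the boundary node: IN[B0] = {a: ⊤, b: ⊤, c: ⊤, d: ⊤, e: ⊤, f: ⊤}
Applying B0's transfer function to that IN value gives OUT[B0] (row B0 above).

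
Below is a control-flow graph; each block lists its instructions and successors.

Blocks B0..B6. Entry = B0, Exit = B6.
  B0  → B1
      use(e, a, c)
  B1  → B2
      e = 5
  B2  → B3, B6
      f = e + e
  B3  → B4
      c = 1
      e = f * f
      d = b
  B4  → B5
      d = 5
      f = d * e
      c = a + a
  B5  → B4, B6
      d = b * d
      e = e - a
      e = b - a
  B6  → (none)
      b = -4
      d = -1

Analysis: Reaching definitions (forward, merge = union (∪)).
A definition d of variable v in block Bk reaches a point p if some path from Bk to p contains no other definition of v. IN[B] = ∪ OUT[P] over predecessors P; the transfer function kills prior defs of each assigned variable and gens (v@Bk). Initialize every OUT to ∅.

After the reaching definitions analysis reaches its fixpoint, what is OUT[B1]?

Answer: {e@B1}

Trace:
Converged values:
  B0:   IN={}   OUT={}
  B1:   IN={}   OUT={e@B1}
  B2:   IN={e@B1}   OUT={e@B1, f@B2}
  B3:   IN={e@B1, f@B2}   OUT={c@B3, d@B3, e@B3, f@B2}
  B4:   IN={c@B3, c@B4, d@B3, d@B5, e@B3, e@B5, f@B2, f@B4}   OUT={c@B4, d@B4, e@B3, e@B5, f@B4}
  B5:   IN={c@B4, d@B4, e@B3, e@B5, f@B4}   OUT={c@B4, d@B5, e@B5, f@B4}
  B6:   IN={c@B4, d@B5, e@B1, e@B5, f@B2, f@B4}   OUT={b@B6, c@B4, d@B6, e@B1, e@B5, f@B2, f@B4}

Merge at B1: IN[B1] = OUT[B0] = {}
Applying B1's transfer function to that IN value gives OUT[B1] (row B1 above).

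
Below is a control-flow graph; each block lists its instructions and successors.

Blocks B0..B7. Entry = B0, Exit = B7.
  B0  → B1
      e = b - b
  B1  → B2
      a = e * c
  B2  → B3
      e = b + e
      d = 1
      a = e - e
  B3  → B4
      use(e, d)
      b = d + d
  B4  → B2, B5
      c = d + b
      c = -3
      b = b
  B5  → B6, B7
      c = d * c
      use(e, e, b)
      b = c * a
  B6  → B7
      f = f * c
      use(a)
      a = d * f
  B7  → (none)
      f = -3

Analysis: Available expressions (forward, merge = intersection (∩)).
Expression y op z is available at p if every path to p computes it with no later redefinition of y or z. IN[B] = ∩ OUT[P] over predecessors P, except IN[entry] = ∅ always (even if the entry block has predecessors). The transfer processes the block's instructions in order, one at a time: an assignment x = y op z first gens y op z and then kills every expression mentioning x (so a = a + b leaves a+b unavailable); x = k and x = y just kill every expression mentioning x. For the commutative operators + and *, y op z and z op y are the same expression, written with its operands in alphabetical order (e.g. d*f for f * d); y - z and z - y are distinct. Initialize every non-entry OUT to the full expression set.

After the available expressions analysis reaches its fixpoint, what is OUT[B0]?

Fixpoint table:
  B0: | IN={} | OUT={b-b}
  B1: | IN={b-b} | OUT={b-b, c*e}
  B2: | IN={} | OUT={e-e}
  B3: | IN={e-e} | OUT={d+d, e-e}
  B4: | IN={d+d, e-e} | OUT={d+d, e-e}
  B5: | IN={d+d, e-e} | OUT={a*c, d+d, e-e}
  B6: | IN={a*c, d+d, e-e} | OUT={d*f, d+d, e-e}
  B7: | IN={d+d, e-e} | OUT={d+d, e-e}

B0 is the boundary node: IN[B0] = {}
Applying B0's transfer function to that IN value gives OUT[B0] (row B0 above).

Answer: {b-b}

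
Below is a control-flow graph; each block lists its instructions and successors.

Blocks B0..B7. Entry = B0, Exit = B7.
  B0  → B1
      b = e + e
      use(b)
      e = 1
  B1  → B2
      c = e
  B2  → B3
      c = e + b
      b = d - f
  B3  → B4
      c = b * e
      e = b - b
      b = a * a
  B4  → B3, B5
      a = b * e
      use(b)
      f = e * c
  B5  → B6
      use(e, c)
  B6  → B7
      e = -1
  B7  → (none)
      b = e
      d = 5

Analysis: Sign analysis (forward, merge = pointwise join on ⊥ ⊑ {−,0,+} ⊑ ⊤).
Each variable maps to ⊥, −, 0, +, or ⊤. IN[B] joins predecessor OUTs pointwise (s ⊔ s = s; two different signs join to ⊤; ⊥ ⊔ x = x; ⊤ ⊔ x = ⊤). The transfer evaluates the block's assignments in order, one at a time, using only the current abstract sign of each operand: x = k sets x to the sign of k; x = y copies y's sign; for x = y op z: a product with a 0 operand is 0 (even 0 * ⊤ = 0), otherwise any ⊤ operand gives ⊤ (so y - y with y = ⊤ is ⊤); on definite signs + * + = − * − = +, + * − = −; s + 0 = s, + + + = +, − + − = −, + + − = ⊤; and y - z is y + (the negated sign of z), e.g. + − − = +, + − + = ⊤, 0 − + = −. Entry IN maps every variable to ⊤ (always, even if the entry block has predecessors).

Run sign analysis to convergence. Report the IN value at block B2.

Answer: {a: ⊤, b: ⊤, c: +, d: ⊤, e: +, f: ⊤}

Trace:
Converged values:
  B0: | IN=(all ⊤) | OUT={e:+; rest ⊤}
  B1: | IN={e:+; rest ⊤} | OUT={c:+, e:+; rest ⊤}
  B2: | IN={c:+, e:+; rest ⊤} | OUT={e:+; rest ⊤}
  B3: | IN=(all ⊤) | OUT=(all ⊤)
  B4: | IN=(all ⊤) | OUT=(all ⊤)
  B5: | IN=(all ⊤) | OUT=(all ⊤)
  B6: | IN=(all ⊤) | OUT={e:-; rest ⊤}
  B7: | IN={e:-; rest ⊤} | OUT={b:-, d:+, e:-; rest ⊤}

Merge at B2: IN[B2] = OUT[B1] = {a: ⊤, b: ⊤, c: +, d: ⊤, e: +, f: ⊤}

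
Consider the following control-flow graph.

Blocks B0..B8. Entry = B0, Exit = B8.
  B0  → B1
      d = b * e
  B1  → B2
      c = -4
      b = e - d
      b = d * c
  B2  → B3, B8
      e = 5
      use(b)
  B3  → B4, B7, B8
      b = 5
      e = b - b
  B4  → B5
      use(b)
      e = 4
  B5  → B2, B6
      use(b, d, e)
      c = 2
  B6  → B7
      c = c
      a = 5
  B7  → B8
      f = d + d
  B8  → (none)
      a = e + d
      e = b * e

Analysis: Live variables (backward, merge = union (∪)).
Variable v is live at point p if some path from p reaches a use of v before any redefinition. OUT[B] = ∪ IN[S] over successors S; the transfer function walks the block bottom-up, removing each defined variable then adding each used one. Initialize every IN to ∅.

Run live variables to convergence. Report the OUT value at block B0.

Per-block solution:
  B0:  IN={b, e}  OUT={d, e}
  B1:  IN={d, e}  OUT={b, d}
  B2:  IN={b, d}  OUT={b, d, e}
  B3:  IN={d}  OUT={b, d, e}
  B4:  IN={b, d}  OUT={b, d, e}
  B5:  IN={b, d, e}  OUT={b, c, d, e}
  B6:  IN={b, c, d, e}  OUT={b, d, e}
  B7:  IN={b, d, e}  OUT={b, d, e}
  B8:  IN={b, d, e}  OUT={}

Merge at B0: OUT[B0] = IN[B1] = {d, e}

Answer: {d, e}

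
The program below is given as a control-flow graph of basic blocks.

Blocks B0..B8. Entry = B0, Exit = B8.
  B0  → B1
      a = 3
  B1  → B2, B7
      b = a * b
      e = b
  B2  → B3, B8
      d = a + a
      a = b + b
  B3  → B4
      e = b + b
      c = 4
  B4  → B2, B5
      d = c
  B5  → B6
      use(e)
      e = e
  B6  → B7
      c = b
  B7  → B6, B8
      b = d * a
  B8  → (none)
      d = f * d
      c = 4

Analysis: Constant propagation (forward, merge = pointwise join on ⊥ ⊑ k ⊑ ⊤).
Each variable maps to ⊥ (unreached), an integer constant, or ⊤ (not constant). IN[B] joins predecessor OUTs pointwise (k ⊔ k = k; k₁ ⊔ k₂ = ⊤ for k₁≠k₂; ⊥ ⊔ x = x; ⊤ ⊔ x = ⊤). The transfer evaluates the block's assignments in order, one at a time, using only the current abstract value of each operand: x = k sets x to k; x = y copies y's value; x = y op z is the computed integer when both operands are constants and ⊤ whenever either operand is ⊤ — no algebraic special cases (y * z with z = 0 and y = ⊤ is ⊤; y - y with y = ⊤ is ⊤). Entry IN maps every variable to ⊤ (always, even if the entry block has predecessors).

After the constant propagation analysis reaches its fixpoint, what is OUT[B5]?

Converged values:
  B0:  IN=(all ⊤)  OUT={a:3; rest ⊤}
  B1:  IN={a:3; rest ⊤}  OUT={a:3; rest ⊤}
  B2:  IN=(all ⊤)  OUT=(all ⊤)
  B3:  IN=(all ⊤)  OUT={c:4; rest ⊤}
  B4:  IN={c:4; rest ⊤}  OUT={c:4, d:4; rest ⊤}
  B5:  IN={c:4, d:4; rest ⊤}  OUT={c:4, d:4; rest ⊤}
  B6:  IN=(all ⊤)  OUT=(all ⊤)
  B7:  IN=(all ⊤)  OUT=(all ⊤)
  B8:  IN=(all ⊤)  OUT={c:4; rest ⊤}

Merge at B5: IN[B5] = OUT[B4] = {a: ⊤, b: ⊤, c: 4, d: 4, e: ⊤, f: ⊤}
Applying B5's transfer function to that IN value gives OUT[B5] (row B5 above).

Answer: {a: ⊤, b: ⊤, c: 4, d: 4, e: ⊤, f: ⊤}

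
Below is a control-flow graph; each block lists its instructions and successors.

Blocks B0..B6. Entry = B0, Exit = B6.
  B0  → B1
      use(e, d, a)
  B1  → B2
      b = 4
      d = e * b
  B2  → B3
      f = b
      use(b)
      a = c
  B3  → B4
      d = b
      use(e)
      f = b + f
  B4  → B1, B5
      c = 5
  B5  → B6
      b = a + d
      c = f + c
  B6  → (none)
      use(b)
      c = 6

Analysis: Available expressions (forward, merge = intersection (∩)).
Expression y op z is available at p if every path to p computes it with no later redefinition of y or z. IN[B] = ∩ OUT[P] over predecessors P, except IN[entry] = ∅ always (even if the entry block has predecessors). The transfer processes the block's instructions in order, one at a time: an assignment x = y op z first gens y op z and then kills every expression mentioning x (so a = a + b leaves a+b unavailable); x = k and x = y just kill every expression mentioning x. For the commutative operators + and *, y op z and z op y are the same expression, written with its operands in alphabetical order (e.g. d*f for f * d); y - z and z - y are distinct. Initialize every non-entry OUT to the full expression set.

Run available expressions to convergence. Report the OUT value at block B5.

Converged values:
  B0:  IN={}  OUT={}
  B1:  IN={}  OUT={b*e}
  B2:  IN={b*e}  OUT={b*e}
  B3:  IN={b*e}  OUT={b*e}
  B4:  IN={b*e}  OUT={b*e}
  B5:  IN={b*e}  OUT={a+d}
  B6:  IN={a+d}  OUT={a+d}

Merge at B5: IN[B5] = OUT[B4] = {b*e}
Applying B5's transfer function to that IN value gives OUT[B5] (row B5 above).

Answer: {a+d}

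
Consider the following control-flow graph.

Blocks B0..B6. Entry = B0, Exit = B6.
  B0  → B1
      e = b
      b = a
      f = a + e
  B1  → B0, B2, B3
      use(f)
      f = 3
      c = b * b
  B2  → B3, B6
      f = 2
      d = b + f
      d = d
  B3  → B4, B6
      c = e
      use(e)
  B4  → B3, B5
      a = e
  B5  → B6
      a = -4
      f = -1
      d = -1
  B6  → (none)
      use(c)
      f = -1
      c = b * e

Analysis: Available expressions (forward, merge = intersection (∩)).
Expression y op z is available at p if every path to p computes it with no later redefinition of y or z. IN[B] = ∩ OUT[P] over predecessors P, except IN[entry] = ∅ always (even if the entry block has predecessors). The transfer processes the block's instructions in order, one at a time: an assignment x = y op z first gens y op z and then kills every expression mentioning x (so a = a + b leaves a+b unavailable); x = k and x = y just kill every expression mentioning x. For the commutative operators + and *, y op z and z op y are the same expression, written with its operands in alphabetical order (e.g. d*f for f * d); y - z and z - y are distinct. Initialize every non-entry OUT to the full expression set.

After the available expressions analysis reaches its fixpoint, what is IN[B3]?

Answer: {b*b}

Derivation:
Per-block solution:
  B0:  IN={}  OUT={a+e}
  B1:  IN={a+e}  OUT={a+e, b*b}
  B2:  IN={a+e, b*b}  OUT={a+e, b*b, b+f}
  B3:  IN={b*b}  OUT={b*b}
  B4:  IN={b*b}  OUT={b*b}
  B5:  IN={b*b}  OUT={b*b}
  B6:  IN={b*b}  OUT={b*b, b*e}

Merge at B3: IN[B3] = OUT[B1] ∩ OUT[B2] ∩ OUT[B4] = {b*b}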